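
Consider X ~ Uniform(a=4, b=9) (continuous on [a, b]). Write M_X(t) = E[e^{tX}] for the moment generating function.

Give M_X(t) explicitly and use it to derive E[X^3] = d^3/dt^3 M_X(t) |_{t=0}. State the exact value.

M_X(t) = (e^(9*t) - e^(4*t))/(5*t)
D^3[M](t) = (729*t^3*e^(9*t) - 64*t^3*e^(4*t) - 243*t^2*e^(9*t) + 48*t^2*e^(4*t) + 54*t*e^(9*t) - 24*t*e^(4*t) - 6*e^(9*t) + 6*e^(4*t))/(5*t^4)

E[X^3] = D^3[M](0) = 1261/4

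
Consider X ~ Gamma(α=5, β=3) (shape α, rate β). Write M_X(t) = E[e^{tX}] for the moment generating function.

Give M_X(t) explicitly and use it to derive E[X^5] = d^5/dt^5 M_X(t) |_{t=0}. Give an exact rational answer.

E[X^5] = M^(5)(0) = 560/9

M_X(t) = 243/(3 - t)^5
M^(5)(t) = 3674160/(t^10 - 30*t^9 + 405*t^8 - 3240*t^7 + 17010*t^6 - 61236*t^5 + 153090*t^4 - 262440*t^3 + 295245*t^2 - 196830*t + 59049)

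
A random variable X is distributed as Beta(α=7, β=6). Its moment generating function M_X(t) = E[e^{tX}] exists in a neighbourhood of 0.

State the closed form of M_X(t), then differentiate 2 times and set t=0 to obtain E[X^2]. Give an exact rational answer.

E[X^2] = M^(2)(0) = 4/13

M_X(t) = ₁F₁(7; 13; t)
M^(2)(t) = 4*₁F₁(9; 15; t)/13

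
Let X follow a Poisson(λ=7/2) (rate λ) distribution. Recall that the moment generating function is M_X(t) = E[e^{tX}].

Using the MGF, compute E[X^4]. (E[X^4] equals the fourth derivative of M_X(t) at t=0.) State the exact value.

M_X(t) = e^(7*e^(t)/2 - 7/2)
M′(t) = 7*e^(-7/2)*e^(t)*e^(7*e^(t)/2)/2
M′′(t) = (49*e^(2*t)*e^(7*e^(t)/2) + 14*e^(t)*e^(7*e^(t)/2))*e^(-7/2)/4
M′′′(t) = (343*e^(3*t)*e^(7*e^(t)/2) + 294*e^(2*t)*e^(7*e^(t)/2) + 28*e^(t)*e^(7*e^(t)/2))*e^(-7/2)/8
M′′′′(t) = (2401*e^(4*t)*e^(7*e^(t)/2) + 4116*e^(3*t)*e^(7*e^(t)/2) + 1372*e^(2*t)*e^(7*e^(t)/2) + 56*e^(t)*e^(7*e^(t)/2))*e^(-7/2)/16

E[X^4] = M′′′′(0) = 7945/16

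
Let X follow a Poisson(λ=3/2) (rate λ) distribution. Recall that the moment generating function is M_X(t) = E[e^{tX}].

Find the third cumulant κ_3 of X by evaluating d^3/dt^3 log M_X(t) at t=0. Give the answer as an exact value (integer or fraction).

M_X(t) = e^(3*e^(t)/2 - 3/2)
K_X(t) = log M_X(t) = 3*e^(t)/2 - 3/2
K^(3)(t) = 3*e^(t)/2

κ_3 = K^(3)(0) = 3/2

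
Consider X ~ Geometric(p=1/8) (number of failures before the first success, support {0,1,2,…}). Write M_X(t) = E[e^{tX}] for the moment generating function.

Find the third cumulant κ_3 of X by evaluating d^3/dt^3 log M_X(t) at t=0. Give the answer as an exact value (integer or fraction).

κ_3 = D^3[K](0) = 840

M_X(t) = 1/(8*(1 - 7*e^(t)/8))
K_X(t) = log M_X(t) = -log(1 - 7*e^(t)/8) - 3*log(2)
D^3[K](t) = (-392*e^(2*t) - 448*e^(t))/(343*e^(3*t) - 1176*e^(2*t) + 1344*e^(t) - 512)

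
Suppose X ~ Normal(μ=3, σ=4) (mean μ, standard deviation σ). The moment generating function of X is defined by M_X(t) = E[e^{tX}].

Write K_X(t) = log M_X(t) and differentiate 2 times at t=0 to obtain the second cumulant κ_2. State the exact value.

κ_2 = K′′(0) = 16

M_X(t) = e^(8*t^2 + 3*t)
K_X(t) = log M_X(t) = 8*t^2 + 3*t
K′(t) = 16*t + 3
K′′(t) = 16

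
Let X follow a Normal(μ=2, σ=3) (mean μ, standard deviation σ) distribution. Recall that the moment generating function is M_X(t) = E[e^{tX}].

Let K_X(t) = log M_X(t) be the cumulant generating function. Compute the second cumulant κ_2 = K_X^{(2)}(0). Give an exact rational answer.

M_X(t) = e^(9*t^2/2 + 2*t)
K_X(t) = log M_X(t) = 9*t^2/2 + 2*t
K^(2)(t) = 9

κ_2 = K^(2)(0) = 9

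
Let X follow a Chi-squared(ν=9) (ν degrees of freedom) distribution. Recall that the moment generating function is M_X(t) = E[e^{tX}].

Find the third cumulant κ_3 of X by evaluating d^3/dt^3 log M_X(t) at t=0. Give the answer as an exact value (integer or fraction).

κ_3 = D^3[K](0) = 72

M_X(t) = (1 - 2*t)^(-9/2)
K_X(t) = log M_X(t) = -9*log(1 - 2*t)/2
D^3[K](t) = -72/(8*t^3 - 12*t^2 + 6*t - 1)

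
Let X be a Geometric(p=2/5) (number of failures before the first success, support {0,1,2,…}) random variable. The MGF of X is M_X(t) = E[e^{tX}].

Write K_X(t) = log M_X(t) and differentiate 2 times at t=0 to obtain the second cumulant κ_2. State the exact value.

M_X(t) = 2/(5*(1 - 3*e^(t)/5))
K_X(t) = log M_X(t) = -log(1 - 3*e^(t)/5) - log(5) + log(2)
D^2[K](t) = 15*e^(t)/(9*e^(2*t) - 30*e^(t) + 25)

κ_2 = D^2[K](0) = 15/4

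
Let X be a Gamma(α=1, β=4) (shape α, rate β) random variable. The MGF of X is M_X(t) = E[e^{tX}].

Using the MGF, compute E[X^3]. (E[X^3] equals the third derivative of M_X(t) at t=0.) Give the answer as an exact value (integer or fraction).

M_X(t) = 4/(4 - t)
M^(3)(t) = 24/(t^4 - 16*t^3 + 96*t^2 - 256*t + 256)

E[X^3] = M^(3)(0) = 3/32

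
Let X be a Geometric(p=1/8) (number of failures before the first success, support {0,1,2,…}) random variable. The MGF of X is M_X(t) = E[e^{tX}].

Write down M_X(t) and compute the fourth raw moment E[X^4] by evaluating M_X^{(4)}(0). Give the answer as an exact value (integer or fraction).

E[X^4] = d^4M/dt^4 |_{t=0} = 70665

M_X(t) = 1/(8*(1 - 7*e^(t)/8))
dM/dt = 7*e^(t)/(49*e^(2*t) - 112*e^(t) + 64)
d^2M/dt^2 = (-49*e^(2*t) - 56*e^(t))/(343*e^(3*t) - 1176*e^(2*t) + 1344*e^(t) - 512)
d^3M/dt^3 = (343*e^(3*t) + 1568*e^(2*t) + 448*e^(t))/(2401*e^(4*t) - 10976*e^(3*t) + 18816*e^(2*t) - 14336*e^(t) + 4096)
d^4M/dt^4 = (-2401*e^(4*t) - 30184*e^(3*t) - 34496*e^(2*t) - 3584*e^(t))/(16807*e^(5*t) - 96040*e^(4*t) + 219520*e^(3*t) - 250880*e^(2*t) + 143360*e^(t) - 32768)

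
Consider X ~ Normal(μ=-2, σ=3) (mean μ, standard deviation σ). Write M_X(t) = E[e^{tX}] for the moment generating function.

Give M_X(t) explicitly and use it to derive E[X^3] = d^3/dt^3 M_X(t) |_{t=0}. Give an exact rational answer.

E[X^3] = M′′′(0) = -62

M_X(t) = e^(9*t^2/2 - 2*t)
M′(t) = 9*t*e^(-2*t)*e^(9*t^2/2) - 2*e^(-2*t)*e^(9*t^2/2)
M′′(t) = (81*t^2*e^(9*t^2/2) - 36*t*e^(9*t^2/2) + 13*e^(9*t^2/2))*e^(-2*t)
M′′′(t) = (729*t^3*e^(9*t^2/2) - 486*t^2*e^(9*t^2/2) + 351*t*e^(9*t^2/2) - 62*e^(9*t^2/2))*e^(-2*t)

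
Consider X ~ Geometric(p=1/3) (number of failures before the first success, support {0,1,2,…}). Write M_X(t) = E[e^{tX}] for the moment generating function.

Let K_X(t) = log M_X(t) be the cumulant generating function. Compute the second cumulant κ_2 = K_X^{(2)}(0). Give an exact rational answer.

κ_2 = K^(2)(0) = 6

M_X(t) = 1/(3*(1 - 2*e^(t)/3))
K_X(t) = log M_X(t) = -log(1 - 2*e^(t)/3) - log(3)
K^(2)(t) = 6*e^(t)/(4*e^(2*t) - 12*e^(t) + 9)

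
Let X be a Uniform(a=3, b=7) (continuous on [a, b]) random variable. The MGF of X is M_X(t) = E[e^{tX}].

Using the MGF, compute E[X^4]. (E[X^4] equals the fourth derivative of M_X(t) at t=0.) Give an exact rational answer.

E[X^4] = d^4M/dt^4 |_{t=0} = 4141/5

M_X(t) = (e^(7*t) - e^(3*t))/(4*t)
dM/dt = (7*t*e^(7*t) - 3*t*e^(3*t) - e^(7*t) + e^(3*t))/(4*t^2)
d^2M/dt^2 = (49*t^2*e^(7*t) - 9*t^2*e^(3*t) - 14*t*e^(7*t) + 6*t*e^(3*t) + 2*e^(7*t) - 2*e^(3*t))/(4*t^3)
d^3M/dt^3 = (343*t^3*e^(7*t) - 27*t^3*e^(3*t) - 147*t^2*e^(7*t) + 27*t^2*e^(3*t) + 42*t*e^(7*t) - 18*t*e^(3*t) - 6*e^(7*t) + 6*e^(3*t))/(4*t^4)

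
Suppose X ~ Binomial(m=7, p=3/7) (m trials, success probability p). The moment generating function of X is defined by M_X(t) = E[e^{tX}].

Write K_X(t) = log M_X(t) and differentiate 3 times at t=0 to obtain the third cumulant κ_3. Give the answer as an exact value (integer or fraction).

κ_3 = K′′′(0) = 12/49

M_X(t) = (3*e^(t)/7 + 4/7)^7
K_X(t) = log M_X(t) = 7*log(3*e^(t)/7 + 4/7)
K′(t) = 21*e^(t)/(3*e^(t) + 4)
K′′(t) = 84*e^(t)/(9*e^(2*t) + 24*e^(t) + 16)
K′′′(t) = (-252*e^(2*t) + 336*e^(t))/(27*e^(3*t) + 108*e^(2*t) + 144*e^(t) + 64)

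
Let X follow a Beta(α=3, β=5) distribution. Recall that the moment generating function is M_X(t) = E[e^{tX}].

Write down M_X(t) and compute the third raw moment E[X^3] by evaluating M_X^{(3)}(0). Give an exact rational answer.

M_X(t) = ₁F₁(3; 8; t)
M′(t) = 3*₁F₁(4; 9; t)/8
M′′(t) = ₁F₁(5; 10; t)/6
M′′′(t) = ₁F₁(6; 11; t)/12

E[X^3] = M′′′(0) = 1/12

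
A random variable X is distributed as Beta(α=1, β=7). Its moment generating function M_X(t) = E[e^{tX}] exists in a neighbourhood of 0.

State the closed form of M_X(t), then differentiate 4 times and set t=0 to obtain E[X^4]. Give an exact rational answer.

M_X(t) = ₁F₁(1; 8; t)
M′(t) = ₁F₁(2; 9; t)/8
M′′(t) = ₁F₁(3; 10; t)/36
M′′′(t) = ₁F₁(4; 11; t)/120
M′′′′(t) = ₁F₁(5; 12; t)/330

E[X^4] = M′′′′(0) = 1/330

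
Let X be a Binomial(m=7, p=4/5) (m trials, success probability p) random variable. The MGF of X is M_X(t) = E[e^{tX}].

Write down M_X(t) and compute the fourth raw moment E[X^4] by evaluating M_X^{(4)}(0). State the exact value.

E[X^4] = M′′′′(0) = 147868/125

M_X(t) = (4*e^(t)/5 + 1/5)^7
M′(t) = 114688*e^(7*t)/78125 + 172032*e^(6*t)/78125 + 21504*e^(5*t)/15625 + 7168*e^(4*t)/15625 + 1344*e^(3*t)/15625 + 672*e^(2*t)/78125 + 28*e^(t)/78125
M′′(t) = 802816*e^(7*t)/78125 + 1032192*e^(6*t)/78125 + 21504*e^(5*t)/3125 + 28672*e^(4*t)/15625 + 4032*e^(3*t)/15625 + 1344*e^(2*t)/78125 + 28*e^(t)/78125
M′′′(t) = 5619712*e^(7*t)/78125 + 6193152*e^(6*t)/78125 + 21504*e^(5*t)/625 + 114688*e^(4*t)/15625 + 12096*e^(3*t)/15625 + 2688*e^(2*t)/78125 + 28*e^(t)/78125
M′′′′(t) = 39337984*e^(7*t)/78125 + 37158912*e^(6*t)/78125 + 21504*e^(5*t)/125 + 458752*e^(4*t)/15625 + 36288*e^(3*t)/15625 + 5376*e^(2*t)/78125 + 28*e^(t)/78125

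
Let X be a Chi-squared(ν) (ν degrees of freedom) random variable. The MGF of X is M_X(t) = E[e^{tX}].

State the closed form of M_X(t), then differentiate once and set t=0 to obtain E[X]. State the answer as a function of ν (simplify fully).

M_X(t) = (1 - 2*t)^(-ν/2)
D[M](t) = -ν/(2*t*(1 - 2*t)^(ν/2) - (1 - 2*t)^(ν/2))

E[X] = D[M](0) = ν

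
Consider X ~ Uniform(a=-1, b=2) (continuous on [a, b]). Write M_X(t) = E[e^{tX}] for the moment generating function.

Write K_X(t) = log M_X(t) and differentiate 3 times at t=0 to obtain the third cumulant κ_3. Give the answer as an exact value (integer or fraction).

M_X(t) = (e^(2*t) - e^(-t))/(3*t)
K_X(t) = log M_X(t) = -log(t) + log(e^(2*t) - e^(-t)) - log(3)
dK/dt = (2*t*e^(3*t) + t - e^(3*t) + 1)/(t*e^(3*t) - t)
d^2K/dt^2 = (-9*t^2*e^(3*t) + e^(6*t) - 2*e^(3*t) + 1)/(t^2*e^(6*t) - 2*t^2*e^(3*t) + t^2)
d^3K/dt^3 = (27*t^3*e^(6*t) + 27*t^3*e^(3*t) - 2*e^(9*t) + 6*e^(6*t) - 6*e^(3*t) + 2)/(t^3*e^(9*t) - 3*t^3*e^(6*t) + 3*t^3*e^(3*t) - t^3)

κ_3 = d^3K/dt^3 |_{t=0} = 0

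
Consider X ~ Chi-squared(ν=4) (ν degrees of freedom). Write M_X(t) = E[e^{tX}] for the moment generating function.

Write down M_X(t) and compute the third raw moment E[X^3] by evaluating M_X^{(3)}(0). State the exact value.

M_X(t) = (1 - 2*t)^(-2)
dM/dt = -4/(8*t^3 - 12*t^2 + 6*t - 1)
d^2M/dt^2 = 24/(16*t^4 - 32*t^3 + 24*t^2 - 8*t + 1)
d^3M/dt^3 = -192/(32*t^5 - 80*t^4 + 80*t^3 - 40*t^2 + 10*t - 1)

E[X^3] = d^3M/dt^3 |_{t=0} = 192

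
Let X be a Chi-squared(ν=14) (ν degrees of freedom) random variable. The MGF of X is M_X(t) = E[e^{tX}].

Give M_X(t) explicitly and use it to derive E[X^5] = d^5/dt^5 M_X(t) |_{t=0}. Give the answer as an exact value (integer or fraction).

M_X(t) = (1 - 2*t)^(-7)
M′(t) = 14/(256*t^8 - 1024*t^7 + 1792*t^6 - 1792*t^5 + 1120*t^4 - 448*t^3 + 112*t^2 - 16*t + 1)
M′′(t) = -224/(512*t^9 - 2304*t^8 + 4608*t^7 - 5376*t^6 + 4032*t^5 - 2016*t^4 + 672*t^3 - 144*t^2 + 18*t - 1)
M′′′(t) = 4032/(1024*t^10 - 5120*t^9 + 11520*t^8 - 15360*t^7 + 13440*t^6 - 8064*t^5 + 3360*t^4 - 960*t^3 + 180*t^2 - 20*t + 1)
M′′′′(t) = -80640/(2048*t^11 - 11264*t^10 + 28160*t^9 - 42240*t^8 + 42240*t^7 - 29568*t^6 + 14784*t^5 - 5280*t^4 + 1320*t^3 - 220*t^2 + 22*t - 1)
M′′′′′(t) = 1774080/(4096*t^12 - 24576*t^11 + 67584*t^10 - 112640*t^9 + 126720*t^8 - 101376*t^7 + 59136*t^6 - 25344*t^5 + 7920*t^4 - 1760*t^3 + 264*t^2 - 24*t + 1)

E[X^5] = M′′′′′(0) = 1774080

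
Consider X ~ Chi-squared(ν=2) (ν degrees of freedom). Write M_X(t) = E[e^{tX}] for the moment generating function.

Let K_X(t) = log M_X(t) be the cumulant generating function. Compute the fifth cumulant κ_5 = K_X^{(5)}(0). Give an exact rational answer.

M_X(t) = 1/(1 - 2*t)
K_X(t) = log M_X(t) = -log(1 - 2*t)
K^(5)(t) = -768/(32*t^5 - 80*t^4 + 80*t^3 - 40*t^2 + 10*t - 1)

κ_5 = K^(5)(0) = 768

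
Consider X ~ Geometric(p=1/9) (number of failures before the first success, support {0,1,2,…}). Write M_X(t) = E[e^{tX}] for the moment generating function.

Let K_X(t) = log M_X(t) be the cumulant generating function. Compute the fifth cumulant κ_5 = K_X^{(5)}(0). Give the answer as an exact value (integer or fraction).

M_X(t) = 1/(9*(1 - 8*e^(t)/9))
K_X(t) = log M_X(t) = -log(1 - 8*e^(t)/9) - 2*log(3)
dK/dt = -8*e^(t)/(8*e^(t) - 9)
d^2K/dt^2 = 72*e^(t)/(64*e^(2*t) - 144*e^(t) + 81)
d^3K/dt^3 = (-576*e^(2*t) - 648*e^(t))/(512*e^(3*t) - 1728*e^(2*t) + 1944*e^(t) - 729)
d^4K/dt^4 = (4608*e^(3*t) + 20736*e^(2*t) + 5832*e^(t))/(4096*e^(4*t) - 18432*e^(3*t) + 31104*e^(2*t) - 23328*e^(t) + 6561)
d^5K/dt^5 = (-36864*e^(4*t) - 456192*e^(3*t) - 513216*e^(2*t) - 52488*e^(t))/(32768*e^(5*t) - 184320*e^(4*t) + 414720*e^(3*t) - 466560*e^(2*t) + 262440*e^(t) - 59049)

κ_5 = d^5K/dt^5 |_{t=0} = 1058760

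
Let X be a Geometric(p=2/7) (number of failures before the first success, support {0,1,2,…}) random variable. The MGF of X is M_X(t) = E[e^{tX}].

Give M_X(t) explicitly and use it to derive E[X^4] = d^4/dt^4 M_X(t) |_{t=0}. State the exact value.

E[X^4] = d^4M/dt^4 |_{t=0} = 1590

M_X(t) = 2/(7*(1 - 5*e^(t)/7))
dM/dt = 10*e^(t)/(25*e^(2*t) - 70*e^(t) + 49)
d^2M/dt^2 = (-50*e^(2*t) - 70*e^(t))/(125*e^(3*t) - 525*e^(2*t) + 735*e^(t) - 343)
d^3M/dt^3 = (250*e^(3*t) + 1400*e^(2*t) + 490*e^(t))/(625*e^(4*t) - 3500*e^(3*t) + 7350*e^(2*t) - 6860*e^(t) + 2401)
d^4M/dt^4 = (-1250*e^(4*t) - 19250*e^(3*t) - 26950*e^(2*t) - 3430*e^(t))/(3125*e^(5*t) - 21875*e^(4*t) + 61250*e^(3*t) - 85750*e^(2*t) + 60025*e^(t) - 16807)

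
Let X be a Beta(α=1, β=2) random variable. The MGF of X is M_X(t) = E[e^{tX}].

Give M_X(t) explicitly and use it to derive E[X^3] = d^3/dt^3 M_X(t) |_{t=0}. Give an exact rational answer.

M_X(t) = ₁F₁(1; 3; t)
D^3[M](t) = ₁F₁(4; 6; t)/10

E[X^3] = D^3[M](0) = 1/10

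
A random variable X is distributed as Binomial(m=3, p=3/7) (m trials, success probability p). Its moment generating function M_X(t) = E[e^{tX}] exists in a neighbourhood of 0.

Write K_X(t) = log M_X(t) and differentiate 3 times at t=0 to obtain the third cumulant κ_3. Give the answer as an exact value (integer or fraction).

κ_3 = d^3K/dt^3 |_{t=0} = 36/343

M_X(t) = (3*e^(t)/7 + 4/7)^3
K_X(t) = log M_X(t) = 3*log(3*e^(t)/7 + 4/7)
dK/dt = 9*e^(t)/(3*e^(t) + 4)
d^2K/dt^2 = 36*e^(t)/(9*e^(2*t) + 24*e^(t) + 16)
d^3K/dt^3 = (-108*e^(2*t) + 144*e^(t))/(27*e^(3*t) + 108*e^(2*t) + 144*e^(t) + 64)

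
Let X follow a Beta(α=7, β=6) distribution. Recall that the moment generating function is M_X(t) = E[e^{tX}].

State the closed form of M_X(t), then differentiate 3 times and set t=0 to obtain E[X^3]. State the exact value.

M_X(t) = ₁F₁(7; 13; t)
D^3[M](t) = 12*₁F₁(10; 16; t)/65

E[X^3] = D^3[M](0) = 12/65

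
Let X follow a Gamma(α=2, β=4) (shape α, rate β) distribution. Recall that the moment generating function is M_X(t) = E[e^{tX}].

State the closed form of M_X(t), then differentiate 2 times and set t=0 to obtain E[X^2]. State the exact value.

M_X(t) = 16/(4 - t)^2
D^2[M](t) = 96/(t^4 - 16*t^3 + 96*t^2 - 256*t + 256)

E[X^2] = D^2[M](0) = 3/8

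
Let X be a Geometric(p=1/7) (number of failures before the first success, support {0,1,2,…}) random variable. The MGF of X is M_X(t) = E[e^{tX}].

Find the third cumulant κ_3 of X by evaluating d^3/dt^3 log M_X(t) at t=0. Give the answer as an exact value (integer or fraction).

κ_3 = D^3[K](0) = 546

M_X(t) = 1/(7*(1 - 6*e^(t)/7))
K_X(t) = log M_X(t) = -log(1 - 6*e^(t)/7) - log(7)
D^3[K](t) = (-252*e^(2*t) - 294*e^(t))/(216*e^(3*t) - 756*e^(2*t) + 882*e^(t) - 343)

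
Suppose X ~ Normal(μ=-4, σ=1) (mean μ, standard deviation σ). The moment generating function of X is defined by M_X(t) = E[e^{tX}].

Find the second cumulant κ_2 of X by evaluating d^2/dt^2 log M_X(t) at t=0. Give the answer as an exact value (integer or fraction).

κ_2 = D^2[K](0) = 1

M_X(t) = e^(t^2/2 - 4*t)
K_X(t) = log M_X(t) = t^2/2 - 4*t
D^2[K](t) = 1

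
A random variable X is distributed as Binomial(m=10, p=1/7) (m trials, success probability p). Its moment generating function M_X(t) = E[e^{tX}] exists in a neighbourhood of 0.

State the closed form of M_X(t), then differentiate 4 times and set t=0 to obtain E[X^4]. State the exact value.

E[X^4] = D^4[M](0) = 1420/49

M_X(t) = (e^(t)/7 + 6/7)^10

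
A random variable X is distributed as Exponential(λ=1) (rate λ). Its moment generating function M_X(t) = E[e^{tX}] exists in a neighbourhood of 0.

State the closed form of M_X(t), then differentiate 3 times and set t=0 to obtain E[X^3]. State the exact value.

M_X(t) = 1/(1 - t)
M^(3)(t) = 6/(t^4 - 4*t^3 + 6*t^2 - 4*t + 1)

E[X^3] = M^(3)(0) = 6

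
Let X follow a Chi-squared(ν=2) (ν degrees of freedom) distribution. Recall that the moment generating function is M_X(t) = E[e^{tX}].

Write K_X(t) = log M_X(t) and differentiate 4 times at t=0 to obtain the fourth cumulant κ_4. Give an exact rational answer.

M_X(t) = 1/(1 - 2*t)
K_X(t) = log M_X(t) = -log(1 - 2*t)
dK/dt = -2/(2*t - 1)
d^2K/dt^2 = 4/(4*t^2 - 4*t + 1)
d^3K/dt^3 = -16/(8*t^3 - 12*t^2 + 6*t - 1)
d^4K/dt^4 = 96/(16*t^4 - 32*t^3 + 24*t^2 - 8*t + 1)

κ_4 = d^4K/dt^4 |_{t=0} = 96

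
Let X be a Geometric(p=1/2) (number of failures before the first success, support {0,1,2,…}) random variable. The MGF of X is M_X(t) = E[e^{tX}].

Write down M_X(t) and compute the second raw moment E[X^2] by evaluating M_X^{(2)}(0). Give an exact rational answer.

M_X(t) = 1/(2*(1 - e^(t)/2))
M′(t) = e^(t)/(e^(2*t) - 4*e^(t) + 4)
M′′(t) = (-e^(2*t) - 2*e^(t))/(e^(3*t) - 6*e^(2*t) + 12*e^(t) - 8)

E[X^2] = M′′(0) = 3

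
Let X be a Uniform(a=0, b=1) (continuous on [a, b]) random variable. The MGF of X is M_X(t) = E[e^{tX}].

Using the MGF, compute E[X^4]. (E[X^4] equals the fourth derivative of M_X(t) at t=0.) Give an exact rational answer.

E[X^4] = M′′′′(0) = 1/5

M_X(t) = (e^(t) - 1)/t
M′(t) = (t*e^(t) - e^(t) + 1)/t^2
M′′(t) = (t^2*e^(t) - 2*t*e^(t) + 2*e^(t) - 2)/t^3
M′′′(t) = (t^3*e^(t) - 3*t^2*e^(t) + 6*t*e^(t) - 6*e^(t) + 6)/t^4
M′′′′(t) = (t^4*e^(t) - 4*t^3*e^(t) + 12*t^2*e^(t) - 24*t*e^(t) + 24*e^(t) - 24)/t^5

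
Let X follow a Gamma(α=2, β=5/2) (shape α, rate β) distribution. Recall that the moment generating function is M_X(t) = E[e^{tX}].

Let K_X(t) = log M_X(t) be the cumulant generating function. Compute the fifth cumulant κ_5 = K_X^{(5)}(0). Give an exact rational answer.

M_X(t) = 25/(4*(5/2 - t)^2)
K_X(t) = log M_X(t) = -2*log(5/2 - t) - 2*log(2) + 2*log(5)
K′(t) = -4/(2*t - 5)
K′′(t) = 8/(4*t^2 - 20*t + 25)
K′′′(t) = -32/(8*t^3 - 60*t^2 + 150*t - 125)
K′′′′(t) = 192/(16*t^4 - 160*t^3 + 600*t^2 - 1000*t + 625)
K′′′′′(t) = -1536/(32*t^5 - 400*t^4 + 2000*t^3 - 5000*t^2 + 6250*t - 3125)

κ_5 = K′′′′′(0) = 1536/3125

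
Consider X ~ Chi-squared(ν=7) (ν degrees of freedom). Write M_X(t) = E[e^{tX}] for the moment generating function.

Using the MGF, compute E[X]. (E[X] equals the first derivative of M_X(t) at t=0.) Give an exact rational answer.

E[X] = D[M](0) = 7

M_X(t) = (1 - 2*t)^(-7/2)
D[M](t) = 7/(16*t^4*√(1 - 2*t) - 32*t^3*√(1 - 2*t) + 24*t^2*√(1 - 2*t) - 8*t*√(1 - 2*t) + √(1 - 2*t))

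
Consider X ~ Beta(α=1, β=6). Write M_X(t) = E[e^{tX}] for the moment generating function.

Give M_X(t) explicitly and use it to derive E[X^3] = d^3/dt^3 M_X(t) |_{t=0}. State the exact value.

M_X(t) = ₁F₁(1; 7; t)
M′(t) = ₁F₁(2; 8; t)/7
M′′(t) = ₁F₁(3; 9; t)/28
M′′′(t) = ₁F₁(4; 10; t)/84

E[X^3] = M′′′(0) = 1/84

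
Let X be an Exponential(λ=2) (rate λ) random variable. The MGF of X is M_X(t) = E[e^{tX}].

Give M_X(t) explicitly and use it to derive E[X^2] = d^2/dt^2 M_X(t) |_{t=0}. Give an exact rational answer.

M_X(t) = 2/(2 - t)
dM/dt = 2/(t^2 - 4*t + 4)
d^2M/dt^2 = -4/(t^3 - 6*t^2 + 12*t - 8)

E[X^2] = d^2M/dt^2 |_{t=0} = 1/2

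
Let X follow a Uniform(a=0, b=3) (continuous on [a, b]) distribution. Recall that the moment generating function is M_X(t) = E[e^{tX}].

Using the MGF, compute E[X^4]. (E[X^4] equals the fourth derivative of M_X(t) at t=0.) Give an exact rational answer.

E[X^4] = M′′′′(0) = 81/5

M_X(t) = (e^(3*t) - 1)/(3*t)
M′(t) = (3*t*e^(3*t) - e^(3*t) + 1)/(3*t^2)
M′′(t) = (9*t^2*e^(3*t) - 6*t*e^(3*t) + 2*e^(3*t) - 2)/(3*t^3)
M′′′(t) = (9*t^3*e^(3*t) - 9*t^2*e^(3*t) + 6*t*e^(3*t) - 2*e^(3*t) + 2)/t^4
M′′′′(t) = (27*t^4*e^(3*t) - 36*t^3*e^(3*t) + 36*t^2*e^(3*t) - 24*t*e^(3*t) + 8*e^(3*t) - 8)/t^5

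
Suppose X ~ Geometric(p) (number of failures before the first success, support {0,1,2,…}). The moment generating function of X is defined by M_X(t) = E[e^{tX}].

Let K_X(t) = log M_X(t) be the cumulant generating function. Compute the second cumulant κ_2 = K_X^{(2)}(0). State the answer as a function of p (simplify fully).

M_X(t) = p/(-(1 - p)*e^(t) + 1)
K_X(t) = log M_X(t) = log(p) - log(-(1 - p)*e^(t) + 1)
D^2[K](t) = (-p*e^(t) + e^(t))/(p^2*e^(2*t) - 2*p*e^(2*t) + 2*p*e^(t) + e^(2*t) - 2*e^(t) + 1)

κ_2 = D^2[K](0) = (1 - p)/p^2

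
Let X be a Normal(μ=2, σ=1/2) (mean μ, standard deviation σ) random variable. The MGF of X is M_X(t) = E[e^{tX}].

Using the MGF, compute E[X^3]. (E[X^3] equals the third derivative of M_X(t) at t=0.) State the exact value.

E[X^3] = M′′′(0) = 19/2

M_X(t) = e^(t^2/8 + 2*t)
M′(t) = t*e^(2*t)*e^(t^2/8)/4 + 2*e^(2*t)*e^(t^2/8)
M′′(t) = t^2*e^(2*t)*e^(t^2/8)/16 + t*e^(2*t)*e^(t^2/8) + 17*e^(2*t)*e^(t^2/8)/4
M′′′(t) = t^3*e^(2*t)*e^(t^2/8)/64 + 3*t^2*e^(2*t)*e^(t^2/8)/8 + 51*t*e^(2*t)*e^(t^2/8)/16 + 19*e^(2*t)*e^(t^2/8)/2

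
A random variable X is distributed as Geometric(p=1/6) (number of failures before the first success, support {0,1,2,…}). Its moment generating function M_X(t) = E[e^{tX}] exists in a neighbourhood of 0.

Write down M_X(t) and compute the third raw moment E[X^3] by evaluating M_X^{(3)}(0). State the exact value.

M_X(t) = 1/(6*(1 - 5*e^(t)/6))
D^3[M](t) = (125*e^(3*t) + 600*e^(2*t) + 180*e^(t))/(625*e^(4*t) - 3000*e^(3*t) + 5400*e^(2*t) - 4320*e^(t) + 1296)

E[X^3] = D^3[M](0) = 905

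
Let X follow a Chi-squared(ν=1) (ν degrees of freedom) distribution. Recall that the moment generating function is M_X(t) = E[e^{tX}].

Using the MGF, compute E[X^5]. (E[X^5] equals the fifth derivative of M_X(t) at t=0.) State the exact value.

M_X(t) = 1/√(1 - 2*t)
D^5[M](t) = -945/(32*t^5*√(1 - 2*t) - 80*t^4*√(1 - 2*t) + 80*t^3*√(1 - 2*t) - 40*t^2*√(1 - 2*t) + 10*t*√(1 - 2*t) - √(1 - 2*t))

E[X^5] = D^5[M](0) = 945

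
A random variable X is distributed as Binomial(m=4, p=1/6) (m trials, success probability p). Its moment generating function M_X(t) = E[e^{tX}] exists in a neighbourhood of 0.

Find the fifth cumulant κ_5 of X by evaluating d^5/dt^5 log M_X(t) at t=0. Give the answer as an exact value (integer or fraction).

κ_5 = K^(5)(0) = -20/81

M_X(t) = (e^(t)/6 + 5/6)^4
K_X(t) = log M_X(t) = 4*log(e^(t)/6 + 5/6)
K^(5)(t) = (-20*e^(4*t) + 1100*e^(3*t) - 5500*e^(2*t) + 2500*e^(t))/(e^(5*t) + 25*e^(4*t) + 250*e^(3*t) + 1250*e^(2*t) + 3125*e^(t) + 3125)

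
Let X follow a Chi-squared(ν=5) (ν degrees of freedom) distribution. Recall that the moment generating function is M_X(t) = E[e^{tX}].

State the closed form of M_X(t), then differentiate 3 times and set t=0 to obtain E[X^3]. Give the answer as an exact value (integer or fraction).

E[X^3] = d^3M/dt^3 |_{t=0} = 315

M_X(t) = (1 - 2*t)^(-5/2)
dM/dt = -5/(8*t^3*√(1 - 2*t) - 12*t^2*√(1 - 2*t) + 6*t*√(1 - 2*t) - √(1 - 2*t))
d^2M/dt^2 = 35/(16*t^4*√(1 - 2*t) - 32*t^3*√(1 - 2*t) + 24*t^2*√(1 - 2*t) - 8*t*√(1 - 2*t) + √(1 - 2*t))
d^3M/dt^3 = -315/(32*t^5*√(1 - 2*t) - 80*t^4*√(1 - 2*t) + 80*t^3*√(1 - 2*t) - 40*t^2*√(1 - 2*t) + 10*t*√(1 - 2*t) - √(1 - 2*t))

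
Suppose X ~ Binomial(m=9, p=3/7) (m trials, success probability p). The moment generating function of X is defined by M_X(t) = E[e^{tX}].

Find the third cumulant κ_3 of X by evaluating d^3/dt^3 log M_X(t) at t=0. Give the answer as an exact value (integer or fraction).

M_X(t) = (3*e^(t)/7 + 4/7)^9
K_X(t) = log M_X(t) = 9*log(3*e^(t)/7 + 4/7)
K^(3)(t) = (-324*e^(2*t) + 432*e^(t))/(27*e^(3*t) + 108*e^(2*t) + 144*e^(t) + 64)

κ_3 = K^(3)(0) = 108/343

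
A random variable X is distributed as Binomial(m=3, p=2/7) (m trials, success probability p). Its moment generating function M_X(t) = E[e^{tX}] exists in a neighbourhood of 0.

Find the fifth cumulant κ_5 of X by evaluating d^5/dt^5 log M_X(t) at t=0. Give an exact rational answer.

M_X(t) = (2*e^(t)/7 + 5/7)^3
K_X(t) = log M_X(t) = 3*log(2*e^(t)/7 + 5/7)
dK/dt = 6*e^(t)/(2*e^(t) + 5)
d^2K/dt^2 = 30*e^(t)/(4*e^(2*t) + 20*e^(t) + 25)
d^3K/dt^3 = (-60*e^(2*t) + 150*e^(t))/(8*e^(3*t) + 60*e^(2*t) + 150*e^(t) + 125)
d^4K/dt^4 = (120*e^(3*t) - 1200*e^(2*t) + 750*e^(t))/(16*e^(4*t) + 160*e^(3*t) + 600*e^(2*t) + 1000*e^(t) + 625)
d^5K/dt^5 = (-240*e^(4*t) + 6600*e^(3*t) - 16500*e^(2*t) + 3750*e^(t))/(32*e^(5*t) + 400*e^(4*t) + 2000*e^(3*t) + 5000*e^(2*t) + 6250*e^(t) + 3125)

κ_5 = d^5K/dt^5 |_{t=0} = -6390/16807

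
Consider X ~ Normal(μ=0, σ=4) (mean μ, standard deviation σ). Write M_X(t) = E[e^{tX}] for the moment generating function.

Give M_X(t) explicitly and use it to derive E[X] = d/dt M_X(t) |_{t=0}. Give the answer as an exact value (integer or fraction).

M_X(t) = e^(8*t^2)
dM/dt = 16*t*e^(8*t^2)

E[X] = dM/dt |_{t=0} = 0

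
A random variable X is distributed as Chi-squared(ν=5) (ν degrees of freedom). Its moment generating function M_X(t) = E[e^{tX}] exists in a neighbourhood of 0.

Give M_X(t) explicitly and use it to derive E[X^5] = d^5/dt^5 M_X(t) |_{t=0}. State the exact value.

M_X(t) = (1 - 2*t)^(-5/2)

E[X^5] = D^5[M](0) = 45045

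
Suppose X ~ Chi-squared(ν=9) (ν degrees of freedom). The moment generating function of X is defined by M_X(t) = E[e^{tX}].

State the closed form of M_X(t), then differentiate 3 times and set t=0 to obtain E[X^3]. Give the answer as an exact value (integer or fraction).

E[X^3] = d^3M/dt^3 |_{t=0} = 1287

M_X(t) = (1 - 2*t)^(-9/2)
dM/dt = -9/(32*t^5*√(1 - 2*t) - 80*t^4*√(1 - 2*t) + 80*t^3*√(1 - 2*t) - 40*t^2*√(1 - 2*t) + 10*t*√(1 - 2*t) - √(1 - 2*t))
d^2M/dt^2 = 99/(64*t^6*√(1 - 2*t) - 192*t^5*√(1 - 2*t) + 240*t^4*√(1 - 2*t) - 160*t^3*√(1 - 2*t) + 60*t^2*√(1 - 2*t) - 12*t*√(1 - 2*t) + √(1 - 2*t))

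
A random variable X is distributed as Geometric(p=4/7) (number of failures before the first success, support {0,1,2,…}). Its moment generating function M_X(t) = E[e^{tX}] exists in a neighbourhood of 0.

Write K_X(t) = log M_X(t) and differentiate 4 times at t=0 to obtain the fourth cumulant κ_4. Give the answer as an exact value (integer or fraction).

M_X(t) = 4/(7*(1 - 3*e^(t)/7))
K_X(t) = log M_X(t) = -log(1 - 3*e^(t)/7) - log(7) + 2*log(2)
dK/dt = -3*e^(t)/(3*e^(t) - 7)
d^2K/dt^2 = 21*e^(t)/(9*e^(2*t) - 42*e^(t) + 49)
d^3K/dt^3 = (-63*e^(2*t) - 147*e^(t))/(27*e^(3*t) - 189*e^(2*t) + 441*e^(t) - 343)
d^4K/dt^4 = (189*e^(3*t) + 1764*e^(2*t) + 1029*e^(t))/(81*e^(4*t) - 756*e^(3*t) + 2646*e^(2*t) - 4116*e^(t) + 2401)

κ_4 = d^4K/dt^4 |_{t=0} = 1491/128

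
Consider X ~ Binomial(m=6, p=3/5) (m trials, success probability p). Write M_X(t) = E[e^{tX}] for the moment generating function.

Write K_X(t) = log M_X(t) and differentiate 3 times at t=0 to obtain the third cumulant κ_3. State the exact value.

M_X(t) = (3*e^(t)/5 + 2/5)^6
K_X(t) = log M_X(t) = 6*log(3*e^(t)/5 + 2/5)
K′(t) = 18*e^(t)/(3*e^(t) + 2)
K′′(t) = 36*e^(t)/(9*e^(2*t) + 12*e^(t) + 4)
K′′′(t) = (-108*e^(2*t) + 72*e^(t))/(27*e^(3*t) + 54*e^(2*t) + 36*e^(t) + 8)

κ_3 = K′′′(0) = -36/125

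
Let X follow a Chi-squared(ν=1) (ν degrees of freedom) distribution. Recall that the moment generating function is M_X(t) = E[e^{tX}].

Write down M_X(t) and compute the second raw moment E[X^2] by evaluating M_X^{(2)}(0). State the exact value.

E[X^2] = M′′(0) = 3

M_X(t) = 1/√(1 - 2*t)
M′(t) = -1/(2*t*√(1 - 2*t) - √(1 - 2*t))
M′′(t) = 3/(4*t^2*√(1 - 2*t) - 4*t*√(1 - 2*t) + √(1 - 2*t))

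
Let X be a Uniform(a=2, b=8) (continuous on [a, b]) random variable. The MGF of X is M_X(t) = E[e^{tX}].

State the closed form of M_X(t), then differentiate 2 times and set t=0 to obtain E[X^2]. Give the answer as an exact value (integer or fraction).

M_X(t) = (e^(8*t) - e^(2*t))/(6*t)
D^2[M](t) = (32*t^2*e^(8*t) - 2*t^2*e^(2*t) - 8*t*e^(8*t) + 2*t*e^(2*t) + e^(8*t) - e^(2*t))/(3*t^3)

E[X^2] = D^2[M](0) = 28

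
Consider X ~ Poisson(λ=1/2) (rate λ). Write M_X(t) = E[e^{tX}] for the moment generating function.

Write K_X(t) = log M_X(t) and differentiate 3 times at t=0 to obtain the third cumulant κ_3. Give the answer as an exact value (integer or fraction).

κ_3 = K^(3)(0) = 1/2

M_X(t) = e^(e^(t)/2 - 1/2)
K_X(t) = log M_X(t) = e^(t)/2 - 1/2
K^(3)(t) = e^(t)/2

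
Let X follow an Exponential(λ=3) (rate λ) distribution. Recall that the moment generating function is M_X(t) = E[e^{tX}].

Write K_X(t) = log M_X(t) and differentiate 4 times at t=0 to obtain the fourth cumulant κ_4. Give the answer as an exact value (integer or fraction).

κ_4 = K^(4)(0) = 2/27

M_X(t) = 3/(3 - t)
K_X(t) = log M_X(t) = -log(3 - t) + log(3)
K^(4)(t) = 6/(t^4 - 12*t^3 + 54*t^2 - 108*t + 81)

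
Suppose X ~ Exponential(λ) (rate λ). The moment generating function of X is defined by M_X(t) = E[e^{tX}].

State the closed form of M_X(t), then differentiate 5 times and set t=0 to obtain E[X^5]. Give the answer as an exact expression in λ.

M_X(t) = λ/(λ - t)
M^(5)(t) = 120*λ/(λ^6 - 6*λ^5*t + 15*λ^4*t^2 - 20*λ^3*t^3 + 15*λ^2*t^4 - 6*λ*t^5 + t^6)

E[X^5] = M^(5)(0) = 120/λ^5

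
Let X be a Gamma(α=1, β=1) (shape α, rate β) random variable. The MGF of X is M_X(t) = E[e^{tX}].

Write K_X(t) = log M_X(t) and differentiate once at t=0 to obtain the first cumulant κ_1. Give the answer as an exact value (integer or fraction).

κ_1 = K′(0) = 1

M_X(t) = 1/(1 - t)
K_X(t) = log M_X(t) = -log(1 - t)
K′(t) = -1/(t - 1)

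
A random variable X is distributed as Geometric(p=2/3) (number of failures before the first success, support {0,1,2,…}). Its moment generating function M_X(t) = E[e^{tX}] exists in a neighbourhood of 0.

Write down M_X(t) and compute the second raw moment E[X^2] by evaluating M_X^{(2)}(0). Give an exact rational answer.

E[X^2] = D^2[M](0) = 1

M_X(t) = 2/(3*(1 - e^(t)/3))
D^2[M](t) = (-2*e^(2*t) - 6*e^(t))/(e^(3*t) - 9*e^(2*t) + 27*e^(t) - 27)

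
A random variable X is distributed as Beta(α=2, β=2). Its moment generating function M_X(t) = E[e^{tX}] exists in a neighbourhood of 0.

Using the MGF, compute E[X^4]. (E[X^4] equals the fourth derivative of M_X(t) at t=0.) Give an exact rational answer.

E[X^4] = d^4M/dt^4 |_{t=0} = 1/7

M_X(t) = ₁F₁(2; 4; t)
dM/dt = ₁F₁(3; 5; t)/2
d^2M/dt^2 = 3*₁F₁(4; 6; t)/10
d^3M/dt^3 = ₁F₁(5; 7; t)/5
d^4M/dt^4 = ₁F₁(6; 8; t)/7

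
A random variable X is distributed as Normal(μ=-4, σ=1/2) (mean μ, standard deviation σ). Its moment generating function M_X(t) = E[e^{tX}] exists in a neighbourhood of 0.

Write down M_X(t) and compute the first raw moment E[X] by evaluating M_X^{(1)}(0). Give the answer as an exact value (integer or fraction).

M_X(t) = e^(t^2/8 - 4*t)
M′(t) = t*e^(-4*t)*e^(t^2/8)/4 - 4*e^(-4*t)*e^(t^2/8)

E[X] = M′(0) = -4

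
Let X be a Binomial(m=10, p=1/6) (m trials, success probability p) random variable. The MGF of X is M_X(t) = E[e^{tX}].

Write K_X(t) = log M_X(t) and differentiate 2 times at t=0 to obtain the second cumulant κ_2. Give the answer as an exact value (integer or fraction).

κ_2 = K′′(0) = 25/18

M_X(t) = (e^(t)/6 + 5/6)^10
K_X(t) = log M_X(t) = 10*log(e^(t)/6 + 5/6)
K′(t) = 10*e^(t)/(e^(t) + 5)
K′′(t) = 50*e^(t)/(e^(2*t) + 10*e^(t) + 25)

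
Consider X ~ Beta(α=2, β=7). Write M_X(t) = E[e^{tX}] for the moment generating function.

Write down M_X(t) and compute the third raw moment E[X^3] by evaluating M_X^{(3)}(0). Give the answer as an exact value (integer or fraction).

M_X(t) = ₁F₁(2; 9; t)
M^(3)(t) = 4*₁F₁(5; 12; t)/165

E[X^3] = M^(3)(0) = 4/165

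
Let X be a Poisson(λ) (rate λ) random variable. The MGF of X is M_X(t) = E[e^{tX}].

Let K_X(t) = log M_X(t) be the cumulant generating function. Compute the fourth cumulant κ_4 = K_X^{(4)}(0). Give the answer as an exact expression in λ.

M_X(t) = e^(λ*(e^(t) - 1))
K_X(t) = log M_X(t) = λ*(e^(t) - 1)
dK/dt = λ*e^(t)
d^2K/dt^2 = λ*e^(t)
d^3K/dt^3 = λ*e^(t)
d^4K/dt^4 = λ*e^(t)

κ_4 = d^4K/dt^4 |_{t=0} = λ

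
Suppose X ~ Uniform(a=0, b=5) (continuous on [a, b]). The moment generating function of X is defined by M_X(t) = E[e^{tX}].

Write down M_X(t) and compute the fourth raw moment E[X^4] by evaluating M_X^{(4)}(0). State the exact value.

E[X^4] = M′′′′(0) = 125

M_X(t) = (e^(5*t) - 1)/(5*t)
M′(t) = (5*t*e^(5*t) - e^(5*t) + 1)/(5*t^2)
M′′(t) = (25*t^2*e^(5*t) - 10*t*e^(5*t) + 2*e^(5*t) - 2)/(5*t^3)
M′′′(t) = (125*t^3*e^(5*t) - 75*t^2*e^(5*t) + 30*t*e^(5*t) - 6*e^(5*t) + 6)/(5*t^4)
M′′′′(t) = (625*t^4*e^(5*t) - 500*t^3*e^(5*t) + 300*t^2*e^(5*t) - 120*t*e^(5*t) + 24*e^(5*t) - 24)/(5*t^5)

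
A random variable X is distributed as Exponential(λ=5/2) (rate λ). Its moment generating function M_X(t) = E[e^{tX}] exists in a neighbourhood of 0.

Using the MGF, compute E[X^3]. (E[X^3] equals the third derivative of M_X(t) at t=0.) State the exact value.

M_X(t) = 5/(2*(5/2 - t))
M′(t) = 10/(4*t^2 - 20*t + 25)
M′′(t) = -40/(8*t^3 - 60*t^2 + 150*t - 125)
M′′′(t) = 240/(16*t^4 - 160*t^3 + 600*t^2 - 1000*t + 625)

E[X^3] = M′′′(0) = 48/125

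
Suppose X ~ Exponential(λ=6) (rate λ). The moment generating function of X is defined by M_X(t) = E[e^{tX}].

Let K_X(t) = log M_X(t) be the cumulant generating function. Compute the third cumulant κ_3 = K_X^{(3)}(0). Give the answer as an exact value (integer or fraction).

M_X(t) = 6/(6 - t)
K_X(t) = log M_X(t) = -log(6 - t) + log(6)
K′(t) = -1/(t - 6)
K′′(t) = 1/(t^2 - 12*t + 36)
K′′′(t) = -2/(t^3 - 18*t^2 + 108*t - 216)

κ_3 = K′′′(0) = 1/108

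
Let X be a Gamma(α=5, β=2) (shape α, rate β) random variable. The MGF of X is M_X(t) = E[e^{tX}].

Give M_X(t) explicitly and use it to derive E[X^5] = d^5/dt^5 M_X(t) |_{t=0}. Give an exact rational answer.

E[X^5] = D^5[M](0) = 945/2

M_X(t) = 32/(2 - t)^5
D^5[M](t) = 483840/(t^10 - 20*t^9 + 180*t^8 - 960*t^7 + 3360*t^6 - 8064*t^5 + 13440*t^4 - 15360*t^3 + 11520*t^2 - 5120*t + 1024)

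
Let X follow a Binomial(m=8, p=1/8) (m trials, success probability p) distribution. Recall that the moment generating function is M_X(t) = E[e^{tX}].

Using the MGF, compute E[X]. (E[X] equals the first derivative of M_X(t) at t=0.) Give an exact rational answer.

E[X] = dM/dt |_{t=0} = 1

M_X(t) = (e^(t)/8 + 7/8)^8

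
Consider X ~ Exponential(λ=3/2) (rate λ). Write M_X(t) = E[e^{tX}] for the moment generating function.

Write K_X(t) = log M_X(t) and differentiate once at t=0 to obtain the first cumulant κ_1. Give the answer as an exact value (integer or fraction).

κ_1 = D[K](0) = 2/3

M_X(t) = 3/(2*(3/2 - t))
K_X(t) = log M_X(t) = -log(3/2 - t) - log(2) + log(3)
D[K](t) = -2/(2*t - 3)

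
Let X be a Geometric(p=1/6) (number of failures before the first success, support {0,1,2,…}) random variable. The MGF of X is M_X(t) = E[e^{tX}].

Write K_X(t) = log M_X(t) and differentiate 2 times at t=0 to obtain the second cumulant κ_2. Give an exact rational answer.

M_X(t) = 1/(6*(1 - 5*e^(t)/6))
K_X(t) = log M_X(t) = -log(1 - 5*e^(t)/6) - log(6)
K^(2)(t) = 30*e^(t)/(25*e^(2*t) - 60*e^(t) + 36)

κ_2 = K^(2)(0) = 30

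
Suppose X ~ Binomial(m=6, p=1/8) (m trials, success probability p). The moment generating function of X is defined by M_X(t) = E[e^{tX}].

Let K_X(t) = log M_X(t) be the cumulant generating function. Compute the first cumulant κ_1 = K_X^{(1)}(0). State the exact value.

κ_1 = dK/dt |_{t=0} = 3/4

M_X(t) = (e^(t)/8 + 7/8)^6
K_X(t) = log M_X(t) = 6*log(e^(t)/8 + 7/8)
dK/dt = 6*e^(t)/(e^(t) + 7)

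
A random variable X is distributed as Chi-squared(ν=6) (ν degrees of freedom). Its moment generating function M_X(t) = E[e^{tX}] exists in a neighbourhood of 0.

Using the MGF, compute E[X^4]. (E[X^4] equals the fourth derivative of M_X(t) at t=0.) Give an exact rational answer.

E[X^4] = D^4[M](0) = 5760

M_X(t) = (1 - 2*t)^(-3)
D^4[M](t) = -5760/(128*t^7 - 448*t^6 + 672*t^5 - 560*t^4 + 280*t^3 - 84*t^2 + 14*t - 1)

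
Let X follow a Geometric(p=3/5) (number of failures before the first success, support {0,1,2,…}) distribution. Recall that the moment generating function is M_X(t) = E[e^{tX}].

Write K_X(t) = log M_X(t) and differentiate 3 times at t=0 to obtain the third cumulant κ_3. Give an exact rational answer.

M_X(t) = 3/(5*(1 - 2*e^(t)/5))
K_X(t) = log M_X(t) = -log(1 - 2*e^(t)/5) - log(5) + log(3)
K′(t) = -2*e^(t)/(2*e^(t) - 5)
K′′(t) = 10*e^(t)/(4*e^(2*t) - 20*e^(t) + 25)
K′′′(t) = (-20*e^(2*t) - 50*e^(t))/(8*e^(3*t) - 60*e^(2*t) + 150*e^(t) - 125)

κ_3 = K′′′(0) = 70/27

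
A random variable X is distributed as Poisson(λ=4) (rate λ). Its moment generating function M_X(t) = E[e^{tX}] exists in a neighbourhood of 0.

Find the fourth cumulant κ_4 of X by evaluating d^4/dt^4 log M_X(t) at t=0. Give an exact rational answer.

κ_4 = K′′′′(0) = 4

M_X(t) = e^(4*e^(t) - 4)
K_X(t) = log M_X(t) = 4*e^(t) - 4
K′(t) = 4*e^(t)
K′′(t) = 4*e^(t)
K′′′(t) = 4*e^(t)
K′′′′(t) = 4*e^(t)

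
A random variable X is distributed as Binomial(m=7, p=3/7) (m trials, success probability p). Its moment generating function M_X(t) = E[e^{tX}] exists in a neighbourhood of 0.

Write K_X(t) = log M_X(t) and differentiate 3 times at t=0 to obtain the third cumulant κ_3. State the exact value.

M_X(t) = (3*e^(t)/7 + 4/7)^7
K_X(t) = log M_X(t) = 7*log(3*e^(t)/7 + 4/7)
K′(t) = 21*e^(t)/(3*e^(t) + 4)
K′′(t) = 84*e^(t)/(9*e^(2*t) + 24*e^(t) + 16)
K′′′(t) = (-252*e^(2*t) + 336*e^(t))/(27*e^(3*t) + 108*e^(2*t) + 144*e^(t) + 64)

κ_3 = K′′′(0) = 12/49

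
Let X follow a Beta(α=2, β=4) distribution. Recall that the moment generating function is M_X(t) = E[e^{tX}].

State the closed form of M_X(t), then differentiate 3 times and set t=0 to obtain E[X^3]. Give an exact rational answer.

E[X^3] = d^3M/dt^3 |_{t=0} = 1/14

M_X(t) = ₁F₁(2; 6; t)
dM/dt = ₁F₁(3; 7; t)/3
d^2M/dt^2 = ₁F₁(4; 8; t)/7
d^3M/dt^3 = ₁F₁(5; 9; t)/14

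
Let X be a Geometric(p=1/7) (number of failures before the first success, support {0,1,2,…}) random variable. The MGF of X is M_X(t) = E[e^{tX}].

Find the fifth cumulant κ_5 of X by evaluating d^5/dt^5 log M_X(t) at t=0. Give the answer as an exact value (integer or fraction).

κ_5 = K^(5)(0) = 275730

M_X(t) = 1/(7*(1 - 6*e^(t)/7))
K_X(t) = log M_X(t) = -log(1 - 6*e^(t)/7) - log(7)
K^(5)(t) = (-9072*e^(4*t) - 116424*e^(3*t) - 135828*e^(2*t) - 14406*e^(t))/(7776*e^(5*t) - 45360*e^(4*t) + 105840*e^(3*t) - 123480*e^(2*t) + 72030*e^(t) - 16807)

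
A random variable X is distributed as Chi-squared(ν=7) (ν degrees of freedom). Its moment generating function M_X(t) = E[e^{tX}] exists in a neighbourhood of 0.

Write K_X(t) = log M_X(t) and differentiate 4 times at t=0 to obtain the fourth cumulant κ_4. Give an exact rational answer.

κ_4 = d^4K/dt^4 |_{t=0} = 336

M_X(t) = (1 - 2*t)^(-7/2)
K_X(t) = log M_X(t) = -7*log(1 - 2*t)/2
dK/dt = -7/(2*t - 1)
d^2K/dt^2 = 14/(4*t^2 - 4*t + 1)
d^3K/dt^3 = -56/(8*t^3 - 12*t^2 + 6*t - 1)
d^4K/dt^4 = 336/(16*t^4 - 32*t^3 + 24*t^2 - 8*t + 1)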